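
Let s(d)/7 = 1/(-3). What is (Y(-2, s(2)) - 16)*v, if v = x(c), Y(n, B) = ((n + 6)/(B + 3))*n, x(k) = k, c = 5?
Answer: -140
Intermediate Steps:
s(d) = -7/3 (s(d) = 7/(-3) = 7*(-1/3) = -7/3)
Y(n, B) = n*(6 + n)/(3 + B) (Y(n, B) = ((6 + n)/(3 + B))*n = n*(6 + n)/(3 + B))
v = 5
(Y(-2, s(2)) - 16)*v = (-2*(6 - 2)/(3 - 7/3) - 16)*5 = (-2*4/2/3 - 16)*5 = (-2*3/2*4 - 16)*5 = (-12 - 16)*5 = -28*5 = -140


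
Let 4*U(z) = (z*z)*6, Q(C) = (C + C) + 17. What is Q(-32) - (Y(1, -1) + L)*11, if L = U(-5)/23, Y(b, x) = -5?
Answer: -457/46 ≈ -9.9348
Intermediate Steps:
Q(C) = 17 + 2*C (Q(C) = 2*C + 17 = 17 + 2*C)
U(z) = 3*z**2/2 (U(z) = ((z*z)*6)/4 = (z**2*6)/4 = (6*z**2)/4 = 3*z**2/2)
L = 75/46 (L = ((3/2)*(-5)**2)/23 = ((3/2)*25)*(1/23) = (75/2)*(1/23) = 75/46 ≈ 1.6304)
Q(-32) - (Y(1, -1) + L)*11 = (17 + 2*(-32)) - (-5 + 75/46)*11 = (17 - 64) - (-155)*11/46 = -47 - 1*(-1705/46) = -47 + 1705/46 = -457/46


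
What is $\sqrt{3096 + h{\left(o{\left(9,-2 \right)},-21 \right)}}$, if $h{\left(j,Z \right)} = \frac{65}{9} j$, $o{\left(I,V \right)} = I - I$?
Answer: $6 \sqrt{86} \approx 55.642$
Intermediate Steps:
$o{\left(I,V \right)} = 0$
$h{\left(j,Z \right)} = \frac{65 j}{9}$ ($h{\left(j,Z \right)} = 65 \cdot \frac{1}{9} j = \frac{65 j}{9}$)
$\sqrt{3096 + h{\left(o{\left(9,-2 \right)},-21 \right)}} = \sqrt{3096 + \frac{65}{9} \cdot 0} = \sqrt{3096 + 0} = \sqrt{3096} = 6 \sqrt{86}$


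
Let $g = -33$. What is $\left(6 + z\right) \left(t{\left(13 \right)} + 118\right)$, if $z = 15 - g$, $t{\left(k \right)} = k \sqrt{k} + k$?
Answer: $7074 + 702 \sqrt{13} \approx 9605.1$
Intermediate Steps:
$t{\left(k \right)} = k + k^{\frac{3}{2}}$ ($t{\left(k \right)} = k^{\frac{3}{2}} + k = k + k^{\frac{3}{2}}$)
$z = 48$ ($z = 15 - -33 = 15 + 33 = 48$)
$\left(6 + z\right) \left(t{\left(13 \right)} + 118\right) = \left(6 + 48\right) \left(\left(13 + 13^{\frac{3}{2}}\right) + 118\right) = 54 \left(\left(13 + 13 \sqrt{13}\right) + 118\right) = 54 \left(131 + 13 \sqrt{13}\right) = 7074 + 702 \sqrt{13}$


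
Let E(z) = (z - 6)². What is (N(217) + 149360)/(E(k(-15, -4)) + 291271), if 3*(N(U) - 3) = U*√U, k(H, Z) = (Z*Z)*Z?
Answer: 149363/296171 + 217*√217/888513 ≈ 0.50791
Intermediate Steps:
k(H, Z) = Z³ (k(H, Z) = Z²*Z = Z³)
E(z) = (-6 + z)²
N(U) = 3 + U^(3/2)/3 (N(U) = 3 + (U*√U)/3 = 3 + U^(3/2)/3)
(N(217) + 149360)/(E(k(-15, -4)) + 291271) = ((3 + 217^(3/2)/3) + 149360)/((-6 + (-4)³)² + 291271) = ((3 + (217*√217)/3) + 149360)/((-6 - 64)² + 291271) = ((3 + 217*√217/3) + 149360)/((-70)² + 291271) = (149363 + 217*√217/3)/(4900 + 291271) = (149363 + 217*√217/3)/296171 = (149363 + 217*√217/3)*(1/296171) = 149363/296171 + 217*√217/888513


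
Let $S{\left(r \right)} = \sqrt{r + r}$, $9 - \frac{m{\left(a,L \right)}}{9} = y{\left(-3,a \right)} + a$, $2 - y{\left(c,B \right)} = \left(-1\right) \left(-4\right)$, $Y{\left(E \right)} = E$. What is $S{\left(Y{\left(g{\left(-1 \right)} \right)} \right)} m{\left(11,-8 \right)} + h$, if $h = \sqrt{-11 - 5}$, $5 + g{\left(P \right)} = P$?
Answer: $4 i \approx 4.0 i$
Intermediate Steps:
$g{\left(P \right)} = -5 + P$
$y{\left(c,B \right)} = -2$ ($y{\left(c,B \right)} = 2 - \left(-1\right) \left(-4\right) = 2 - 4 = -2$)
$m{\left(a,L \right)} = 99 - 9 a$ ($m{\left(a,L \right)} = 81 - 9 \left(-2 + a\right) = 81 - \left(-18 + 9 a\right) = 99 - 9 a$)
$h = 4 i$ ($h = \sqrt{-16} = 4 i \approx 4.0 i$)
$S{\left(r \right)} = \sqrt{2} \sqrt{r}$ ($S{\left(r \right)} = \sqrt{2 r} = \sqrt{2} \sqrt{r}$)
$S{\left(Y{\left(g{\left(-1 \right)} \right)} \right)} m{\left(11,-8 \right)} + h = \sqrt{2} \sqrt{-5 - 1} \left(99 - 99\right) + 4 i = \sqrt{2} \sqrt{-6} \left(99 - 99\right) + 4 i = \sqrt{2} i \sqrt{6} \cdot 0 + 4 i = 2 i \sqrt{3} \cdot 0 + 4 i = 0 + 4 i = 4 i$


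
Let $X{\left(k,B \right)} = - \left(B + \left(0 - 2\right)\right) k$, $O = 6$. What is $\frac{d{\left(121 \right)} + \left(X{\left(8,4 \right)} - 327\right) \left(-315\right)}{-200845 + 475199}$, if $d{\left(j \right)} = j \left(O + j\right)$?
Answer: $\frac{61706}{137177} \approx 0.44983$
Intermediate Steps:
$d{\left(j \right)} = j \left(6 + j\right)$
$X{\left(k,B \right)} = - k \left(-2 + B\right)$ ($X{\left(k,B \right)} = - \left(B - 2\right) k = - \left(-2 + B\right) k = - k \left(-2 + B\right)$)
$\frac{d{\left(121 \right)} + \left(X{\left(8,4 \right)} - 327\right) \left(-315\right)}{-200845 + 475199} = \frac{121 \left(6 + 121\right) + \left(8 \left(2 - 4\right) - 327\right) \left(-315\right)}{-200845 + 475199} = \frac{121 \cdot 127 + \left(8 \left(2 - 4\right) - 327\right) \left(-315\right)}{274354} = \left(15367 + \left(8 \left(-2\right) - 327\right) \left(-315\right)\right) \frac{1}{274354} = \left(15367 + \left(-16 - 327\right) \left(-315\right)\right) \frac{1}{274354} = \left(15367 - -108045\right) \frac{1}{274354} = \left(15367 + 108045\right) \frac{1}{274354} = 123412 \cdot \frac{1}{274354} = \frac{61706}{137177}$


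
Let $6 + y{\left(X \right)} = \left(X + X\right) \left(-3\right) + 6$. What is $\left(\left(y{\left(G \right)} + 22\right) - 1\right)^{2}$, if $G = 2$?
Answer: $81$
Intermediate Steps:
$y{\left(X \right)} = - 6 X$ ($y{\left(X \right)} = -6 + \left(\left(X + X\right) \left(-3\right) + 6\right) = -6 + \left(2 X \left(-3\right) + 6\right) = -6 - \left(-6 + 6 X\right) = - 6 X$)
$\left(\left(y{\left(G \right)} + 22\right) - 1\right)^{2} = \left(\left(\left(-6\right) 2 + 22\right) - 1\right)^{2} = \left(\left(-12 + 22\right) - 1\right)^{2} = \left(10 - 1\right)^{2} = 9^{2} = 81$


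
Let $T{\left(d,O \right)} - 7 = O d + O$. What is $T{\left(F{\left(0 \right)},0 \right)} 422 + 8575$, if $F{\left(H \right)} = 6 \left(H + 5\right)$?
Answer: $11529$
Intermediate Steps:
$F{\left(H \right)} = 30 + 6 H$ ($F{\left(H \right)} = 6 \left(5 + H\right) = 30 + 6 H$)
$T{\left(d,O \right)} = 7 + O + O d$ ($T{\left(d,O \right)} = 7 + \left(O d + O\right) = 7 + \left(O + O d\right) = 7 + O + O d$)
$T{\left(F{\left(0 \right)},0 \right)} 422 + 8575 = \left(7 + 0 + 0 \left(30 + 6 \cdot 0\right)\right) 422 + 8575 = \left(7 + 0 + 0 \left(30 + 0\right)\right) 422 + 8575 = \left(7 + 0 + 0 \cdot 30\right) 422 + 8575 = \left(7 + 0 + 0\right) 422 + 8575 = 7 \cdot 422 + 8575 = 2954 + 8575 = 11529$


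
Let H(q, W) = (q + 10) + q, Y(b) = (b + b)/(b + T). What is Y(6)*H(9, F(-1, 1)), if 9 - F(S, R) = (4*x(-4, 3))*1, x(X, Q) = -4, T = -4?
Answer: 168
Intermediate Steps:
F(S, R) = 25 (F(S, R) = 9 - 4*(-4) = 9 - (-16) = 9 - 1*(-16) = 9 + 16 = 25)
Y(b) = 2*b/(-4 + b) (Y(b) = (b + b)/(b - 4) = (2*b)/(-4 + b) = 2*b/(-4 + b))
H(q, W) = 10 + 2*q (H(q, W) = (10 + q) + q = 10 + 2*q)
Y(6)*H(9, F(-1, 1)) = (2*6/(-4 + 6))*(10 + 2*9) = (2*6/2)*(10 + 18) = (2*6*(½))*28 = 6*28 = 168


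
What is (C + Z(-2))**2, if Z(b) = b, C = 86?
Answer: 7056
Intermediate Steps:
(C + Z(-2))**2 = (86 - 2)**2 = 84**2 = 7056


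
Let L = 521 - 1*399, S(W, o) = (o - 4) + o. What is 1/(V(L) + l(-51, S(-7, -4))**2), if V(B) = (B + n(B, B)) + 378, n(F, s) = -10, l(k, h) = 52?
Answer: 1/3194 ≈ 0.00031309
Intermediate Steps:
S(W, o) = -4 + 2*o (S(W, o) = (-4 + o) + o = -4 + 2*o)
L = 122 (L = 521 - 399 = 122)
V(B) = 368 + B (V(B) = (B - 10) + 378 = (-10 + B) + 378 = 368 + B)
1/(V(L) + l(-51, S(-7, -4))**2) = 1/((368 + 122) + 52**2) = 1/(490 + 2704) = 1/3194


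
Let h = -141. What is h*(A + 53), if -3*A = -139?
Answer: -14006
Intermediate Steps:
A = 139/3 (A = -⅓*(-139) = 139/3 ≈ 46.333)
h*(A + 53) = -141*(139/3 + 53) = -141*298/3 = -14006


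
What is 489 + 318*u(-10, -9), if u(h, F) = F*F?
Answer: 26247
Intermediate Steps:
u(h, F) = F²
489 + 318*u(-10, -9) = 489 + 318*(-9)² = 489 + 318*81 = 489 + 25758 = 26247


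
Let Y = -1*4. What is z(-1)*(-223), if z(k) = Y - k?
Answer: 669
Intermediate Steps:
Y = -4
z(k) = -4 - k
z(-1)*(-223) = (-4 - 1*(-1))*(-223) = (-4 + 1)*(-223) = -3*(-223) = 669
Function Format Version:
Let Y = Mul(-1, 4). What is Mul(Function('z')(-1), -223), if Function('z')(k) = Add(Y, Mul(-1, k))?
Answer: 669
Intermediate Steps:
Y = -4
Function('z')(k) = Add(-4, Mul(-1, k))
Mul(Function('z')(-1), -223) = Mul(Add(-4, Mul(-1, -1)), -223) = Mul(Add(-4, 1), -223) = Mul(-3, -223) = 669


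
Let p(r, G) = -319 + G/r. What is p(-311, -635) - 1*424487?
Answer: -132114031/311 ≈ -4.2480e+5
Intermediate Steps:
p(-311, -635) - 1*424487 = (-319 - 635/(-311)) - 1*424487 = (-319 - 635*(-1/311)) - 424487 = (-319 + 635/311) - 424487 = -98574/311 - 424487 = -132114031/311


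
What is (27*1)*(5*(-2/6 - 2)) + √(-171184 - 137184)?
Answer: -315 + 4*I*√19273 ≈ -315.0 + 555.31*I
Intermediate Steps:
(27*1)*(5*(-2/6 - 2)) + √(-171184 - 137184) = 27*(5*(-2*⅙ - 2)) + √(-308368) = 27*(5*(-⅓ - 2)) + 4*I*√19273 = 27*(5*(-7/3)) + 4*I*√19273 = 27*(-35/3) + 4*I*√19273 = -315 + 4*I*√19273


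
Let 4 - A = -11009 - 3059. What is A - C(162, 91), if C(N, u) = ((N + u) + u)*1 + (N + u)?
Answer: 13475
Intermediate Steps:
A = 14072 (A = 4 - (-11009 - 3059) = 4 - 1*(-14068) = 4 + 14068 = 14072)
C(N, u) = 2*N + 3*u (C(N, u) = (N + 2*u)*1 + (N + u) = (N + 2*u) + (N + u) = 2*N + 3*u)
A - C(162, 91) = 14072 - (2*162 + 3*91) = 14072 - (324 + 273) = 14072 - 1*597 = 14072 - 597 = 13475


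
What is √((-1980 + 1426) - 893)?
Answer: I*√1447 ≈ 38.039*I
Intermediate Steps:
√((-1980 + 1426) - 893) = √(-554 - 893) = √(-1447) = I*√1447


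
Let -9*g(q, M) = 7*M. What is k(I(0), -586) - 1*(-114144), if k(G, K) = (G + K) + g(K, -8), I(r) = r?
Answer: 1022078/9 ≈ 1.1356e+5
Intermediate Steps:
g(q, M) = -7*M/9
k(G, K) = 56/9 + G + K (k(G, K) = (G + K) - 7/9*(-8) = (G + K) + 56/9 = 56/9 + G + K)
k(I(0), -586) - 1*(-114144) = (56/9 + 0 - 586) - 1*(-114144) = -5218/9 + 114144 = 1022078/9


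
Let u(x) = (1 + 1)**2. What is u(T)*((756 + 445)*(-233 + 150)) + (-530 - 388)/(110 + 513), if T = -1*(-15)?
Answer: -248410954/623 ≈ -3.9873e+5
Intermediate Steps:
T = 15
u(x) = 4 (u(x) = 2**2 = 4)
u(T)*((756 + 445)*(-233 + 150)) + (-530 - 388)/(110 + 513) = 4*((756 + 445)*(-233 + 150)) + (-530 - 388)/(110 + 513) = 4*(1201*(-83)) - 918/623 = 4*(-99683) - 918*1/623 = -398732 - 918/623 = -248410954/623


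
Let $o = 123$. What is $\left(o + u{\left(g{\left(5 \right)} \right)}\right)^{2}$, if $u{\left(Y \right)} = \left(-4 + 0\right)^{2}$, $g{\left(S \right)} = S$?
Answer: $19321$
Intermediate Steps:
$u{\left(Y \right)} = 16$ ($u{\left(Y \right)} = \left(-4\right)^{2} = 16$)
$\left(o + u{\left(g{\left(5 \right)} \right)}\right)^{2} = \left(123 + 16\right)^{2} = 139^{2} = 19321$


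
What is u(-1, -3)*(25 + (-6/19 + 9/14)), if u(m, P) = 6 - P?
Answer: 60633/266 ≈ 227.94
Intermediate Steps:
u(-1, -3)*(25 + (-6/19 + 9/14)) = (6 - 1*(-3))*(25 + (-6/19 + 9/14)) = (6 + 3)*(25 + (-6*1/19 + 9*(1/14))) = 9*(25 + (-6/19 + 9/14)) = 9*(25 + 87/266) = 9*(6737/266) = 60633/266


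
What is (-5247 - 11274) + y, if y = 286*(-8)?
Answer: -18809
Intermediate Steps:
y = -2288
(-5247 - 11274) + y = (-5247 - 11274) - 2288 = -16521 - 2288 = -18809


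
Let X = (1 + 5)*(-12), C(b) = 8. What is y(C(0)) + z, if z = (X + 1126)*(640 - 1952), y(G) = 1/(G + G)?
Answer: -22125567/16 ≈ -1.3828e+6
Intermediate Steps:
X = -72 (X = 6*(-12) = -72)
y(G) = 1/(2*G)
z = -1382848 (z = (-72 + 1126)*(640 - 1952) = 1054*(-1312) = -1382848)
y(C(0)) + z = (1/2)/8 - 1382848 = (1/2)*(1/8) - 1382848 = 1/16 - 1382848 = -22125567/16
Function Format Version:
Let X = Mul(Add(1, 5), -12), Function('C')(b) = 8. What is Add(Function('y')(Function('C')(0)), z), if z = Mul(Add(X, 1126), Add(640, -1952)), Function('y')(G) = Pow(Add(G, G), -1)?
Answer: Rational(-22125567, 16) ≈ -1.3828e+6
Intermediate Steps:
X = -72 (X = Mul(6, -12) = -72)
Function('y')(G) = Mul(Rational(1, 2), Pow(G, -1)) (Function('y')(G) = Pow(Mul(2, G), -1) = Mul(Rational(1, 2), Pow(G, -1)))
z = -1382848 (z = Mul(Add(-72, 1126), Add(640, -1952)) = Mul(1054, -1312) = -1382848)
Add(Function('y')(Function('C')(0)), z) = Add(Mul(Rational(1, 2), Pow(8, -1)), -1382848) = Add(Mul(Rational(1, 2), Rational(1, 8)), -1382848) = Add(Rational(1, 16), -1382848) = Rational(-22125567, 16)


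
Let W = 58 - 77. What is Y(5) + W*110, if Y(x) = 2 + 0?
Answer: -2088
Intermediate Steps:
Y(x) = 2
W = -19
Y(5) + W*110 = 2 - 19*110 = 2 - 2090 = -2088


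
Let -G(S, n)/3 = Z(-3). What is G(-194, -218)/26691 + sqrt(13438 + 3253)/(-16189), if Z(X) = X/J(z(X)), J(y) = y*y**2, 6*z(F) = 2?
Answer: 81/8897 - sqrt(16691)/16189 ≈ 0.0011239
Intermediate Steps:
z(F) = 1/3 (z(F) = (1/6)*2 = 1/3)
J(y) = y**3
Z(X) = 27*X (Z(X) = X/((1/3)**3) = X/(1/27) = X*27 = 27*X)
G(S, n) = 243 (G(S, n) = -81*(-3) = -3*(-81) = 243)
G(-194, -218)/26691 + sqrt(13438 + 3253)/(-16189) = 243/26691 + sqrt(13438 + 3253)/(-16189) = 243*(1/26691) + sqrt(16691)*(-1/16189) = 81/8897 - sqrt(16691)/16189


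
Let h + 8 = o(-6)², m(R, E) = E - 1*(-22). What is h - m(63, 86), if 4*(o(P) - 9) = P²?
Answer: 208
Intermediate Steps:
m(R, E) = 22 + E (m(R, E) = E + 22 = 22 + E)
o(P) = 9 + P²/4
h = 316 (h = -8 + (9 + (¼)*(-6)²)² = -8 + (9 + (¼)*36)² = -8 + (9 + 9)² = -8 + 18² = -8 + 324 = 316)
h - m(63, 86) = 316 - (22 + 86) = 316 - 1*108 = 316 - 108 = 208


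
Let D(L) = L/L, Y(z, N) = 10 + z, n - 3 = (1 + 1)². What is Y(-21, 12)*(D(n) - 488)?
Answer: 5357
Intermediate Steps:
n = 7 (n = 3 + (1 + 1)² = 3 + 2² = 3 + 4 = 7)
D(L) = 1
Y(-21, 12)*(D(n) - 488) = (10 - 21)*(1 - 488) = -11*(-487) = 5357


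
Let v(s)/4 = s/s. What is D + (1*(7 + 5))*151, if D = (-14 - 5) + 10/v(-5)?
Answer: 3591/2 ≈ 1795.5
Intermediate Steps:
v(s) = 4 (v(s) = 4*(s/s) = 4*1 = 4)
D = -33/2 (D = (-14 - 5) + 10/4 = -19 + 10*(1/4) = -19 + 5/2 = -33/2 ≈ -16.500)
D + (1*(7 + 5))*151 = -33/2 + (1*(7 + 5))*151 = -33/2 + (1*12)*151 = -33/2 + 12*151 = -33/2 + 1812 = 3591/2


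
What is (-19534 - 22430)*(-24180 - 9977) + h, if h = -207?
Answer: 1433364141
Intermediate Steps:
(-19534 - 22430)*(-24180 - 9977) + h = (-19534 - 22430)*(-24180 - 9977) - 207 = -41964*(-34157) - 207 = 1433364348 - 207 = 1433364141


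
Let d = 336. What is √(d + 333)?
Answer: √669 ≈ 25.865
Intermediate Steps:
√(d + 333) = √(336 + 333) = √669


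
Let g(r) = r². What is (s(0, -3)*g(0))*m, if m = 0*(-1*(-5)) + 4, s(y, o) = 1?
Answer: 0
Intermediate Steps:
m = 4 (m = 0*5 + 4 = 0 + 4 = 4)
(s(0, -3)*g(0))*m = (1*0²)*4 = (1*0)*4 = 0*4 = 0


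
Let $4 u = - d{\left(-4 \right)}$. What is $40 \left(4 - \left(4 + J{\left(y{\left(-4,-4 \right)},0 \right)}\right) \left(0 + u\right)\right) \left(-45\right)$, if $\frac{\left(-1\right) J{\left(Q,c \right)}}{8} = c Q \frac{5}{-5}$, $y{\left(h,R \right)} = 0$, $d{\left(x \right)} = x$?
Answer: $0$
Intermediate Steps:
$J{\left(Q,c \right)} = 8 Q c$ ($J{\left(Q,c \right)} = - 8 c Q \frac{5}{-5} = - 8 Q c 5 \left(- \frac{1}{5}\right) = - 8 Q c \left(-1\right) = - 8 \left(- Q c\right) = 8 Q c$)
$u = 1$ ($u = \frac{\left(-1\right) \left(-4\right)}{4} = \frac{1}{4} \cdot 4 = 1$)
$40 \left(4 - \left(4 + J{\left(y{\left(-4,-4 \right)},0 \right)}\right) \left(0 + u\right)\right) \left(-45\right) = 40 \left(4 - \left(4 + 8 \cdot 0 \cdot 0\right) \left(0 + 1\right)\right) \left(-45\right) = 40 \left(4 - \left(4 + 0\right) 1\right) \left(-45\right) = 40 \left(4 - 4 \cdot 1\right) \left(-45\right) = 40 \left(4 - 4\right) \left(-45\right) = 40 \cdot 0 \left(-45\right) = 0 \left(-45\right) = 0$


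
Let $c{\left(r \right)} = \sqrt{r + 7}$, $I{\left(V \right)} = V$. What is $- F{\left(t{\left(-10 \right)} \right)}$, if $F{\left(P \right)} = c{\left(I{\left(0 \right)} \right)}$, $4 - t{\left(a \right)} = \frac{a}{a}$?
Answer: $- \sqrt{7} \approx -2.6458$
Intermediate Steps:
$t{\left(a \right)} = 3$ ($t{\left(a \right)} = 4 - \frac{a}{a} = 4 - 1 = 3$)
$c{\left(r \right)} = \sqrt{7 + r}$
$F{\left(P \right)} = \sqrt{7}$ ($F{\left(P \right)} = \sqrt{7 + 0} = \sqrt{7}$)
$- F{\left(t{\left(-10 \right)} \right)} = - \sqrt{7}$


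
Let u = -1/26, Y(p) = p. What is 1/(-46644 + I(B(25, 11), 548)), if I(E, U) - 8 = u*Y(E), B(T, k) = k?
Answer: -26/1212547 ≈ -2.1442e-5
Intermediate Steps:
u = -1/26 (u = -1*1/26 = -1/26 ≈ -0.038462)
I(E, U) = 8 - E/26
1/(-46644 + I(B(25, 11), 548)) = 1/(-46644 + (8 - 1/26*11)) = 1/(-46644 + (8 - 11/26)) = 1/(-46644 + 197/26) = 1/(-1212547/26) = -26/1212547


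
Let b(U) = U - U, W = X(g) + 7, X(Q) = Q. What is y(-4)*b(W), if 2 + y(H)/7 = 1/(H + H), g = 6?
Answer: 0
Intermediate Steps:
y(H) = -14 + 7/(2*H) (y(H) = -14 + 7/(H + H) = -14 + 7/((2*H)) = -14 + 7*(1/(2*H)) = -14 + 7/(2*H))
W = 13 (W = 6 + 7 = 13)
b(U) = 0
y(-4)*b(W) = (-14 + (7/2)/(-4))*0 = (-14 + (7/2)*(-¼))*0 = (-14 - 7/8)*0 = -119/8*0 = 0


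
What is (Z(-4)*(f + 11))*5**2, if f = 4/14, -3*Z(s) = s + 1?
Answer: 1975/7 ≈ 282.14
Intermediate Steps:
Z(s) = -1/3 - s/3 (Z(s) = -(s + 1)/3 = -(1 + s)/3 = -1/3 - s/3)
f = 2/7 (f = 4*(1/14) = 2/7 ≈ 0.28571)
(Z(-4)*(f + 11))*5**2 = ((-1/3 - 1/3*(-4))*(2/7 + 11))*5**2 = ((-1/3 + 4/3)*(79/7))*25 = (1*(79/7))*25 = (79/7)*25 = 1975/7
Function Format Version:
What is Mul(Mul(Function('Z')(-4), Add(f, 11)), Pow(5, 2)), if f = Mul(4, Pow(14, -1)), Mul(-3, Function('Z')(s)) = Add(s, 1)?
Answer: Rational(1975, 7) ≈ 282.14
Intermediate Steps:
Function('Z')(s) = Add(Rational(-1, 3), Mul(Rational(-1, 3), s)) (Function('Z')(s) = Mul(Rational(-1, 3), Add(s, 1)) = Mul(Rational(-1, 3), Add(1, s)) = Add(Rational(-1, 3), Mul(Rational(-1, 3), s)))
f = Rational(2, 7) (f = Mul(4, Rational(1, 14)) = Rational(2, 7) ≈ 0.28571)
Mul(Mul(Function('Z')(-4), Add(f, 11)), Pow(5, 2)) = Mul(Mul(Add(Rational(-1, 3), Mul(Rational(-1, 3), -4)), Add(Rational(2, 7), 11)), Pow(5, 2)) = Mul(Mul(Add(Rational(-1, 3), Rational(4, 3)), Rational(79, 7)), 25) = Mul(Mul(1, Rational(79, 7)), 25) = Mul(Rational(79, 7), 25) = Rational(1975, 7)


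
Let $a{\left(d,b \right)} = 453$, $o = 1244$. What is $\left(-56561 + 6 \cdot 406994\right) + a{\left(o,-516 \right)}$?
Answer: $2385856$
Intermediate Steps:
$\left(-56561 + 6 \cdot 406994\right) + a{\left(o,-516 \right)} = \left(-56561 + 6 \cdot 406994\right) + 453 = \left(-56561 + 2441964\right) + 453 = 2385403 + 453 = 2385856$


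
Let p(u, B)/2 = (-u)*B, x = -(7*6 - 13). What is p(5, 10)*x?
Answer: 2900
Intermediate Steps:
x = -29 (x = -(42 - 13) = -1*29 = -29)
p(u, B) = -2*B*u (p(u, B) = 2*((-u)*B) = 2*(-B*u) = -2*B*u)
p(5, 10)*x = -2*10*5*(-29) = -100*(-29) = 2900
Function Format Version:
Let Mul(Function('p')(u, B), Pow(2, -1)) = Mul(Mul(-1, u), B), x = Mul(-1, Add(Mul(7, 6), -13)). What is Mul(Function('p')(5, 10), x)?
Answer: 2900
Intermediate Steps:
x = -29 (x = Mul(-1, Add(42, -13)) = Mul(-1, 29) = -29)
Function('p')(u, B) = Mul(-2, B, u) (Function('p')(u, B) = Mul(2, Mul(Mul(-1, u), B)) = Mul(2, Mul(-1, B, u)) = Mul(-2, B, u))
Mul(Function('p')(5, 10), x) = Mul(Mul(-2, 10, 5), -29) = Mul(-100, -29) = 2900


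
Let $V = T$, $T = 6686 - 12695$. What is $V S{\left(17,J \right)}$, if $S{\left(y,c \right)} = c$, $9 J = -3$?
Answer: $2003$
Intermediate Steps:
$J = - \frac{1}{3}$ ($J = \frac{1}{9} \left(-3\right) = - \frac{1}{3} \approx -0.33333$)
$T = -6009$
$V = -6009$
$V S{\left(17,J \right)} = \left(-6009\right) \left(- \frac{1}{3}\right) = 2003$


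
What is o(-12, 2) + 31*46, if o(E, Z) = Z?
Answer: 1428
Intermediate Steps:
o(-12, 2) + 31*46 = 2 + 31*46 = 2 + 1426 = 1428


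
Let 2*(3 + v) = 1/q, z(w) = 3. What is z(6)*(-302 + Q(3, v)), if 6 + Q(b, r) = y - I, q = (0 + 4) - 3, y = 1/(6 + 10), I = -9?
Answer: -14349/16 ≈ -896.81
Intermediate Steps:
y = 1/16 ≈ 0.062500
q = 1 (q = 4 - 3 = 1)
v = -5/2 (v = -3 + (1/2)/1 = -3 + (1/2)*1 = -3 + 1/2 = -5/2 ≈ -2.5000)
Q(b, r) = 49/16 (Q(b, r) = -6 + (1/16 - 1*(-9)) = -6 + (1/16 + 9) = -6 + 145/16 = 49/16)
z(6)*(-302 + Q(3, v)) = 3*(-302 + 49/16) = 3*(-4783/16) = -14349/16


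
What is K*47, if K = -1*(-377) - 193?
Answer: 8648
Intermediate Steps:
K = 184 (K = 377 - 193 = 184)
K*47 = 184*47 = 8648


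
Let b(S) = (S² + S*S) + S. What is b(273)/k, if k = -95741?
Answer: -149331/95741 ≈ -1.5597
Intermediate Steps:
b(S) = S + 2*S² (b(S) = (S² + S²) + S = 2*S² + S = S + 2*S²)
b(273)/k = (273*(1 + 2*273))/(-95741) = (273*(1 + 546))*(-1/95741) = (273*547)*(-1/95741) = 149331*(-1/95741) = -149331/95741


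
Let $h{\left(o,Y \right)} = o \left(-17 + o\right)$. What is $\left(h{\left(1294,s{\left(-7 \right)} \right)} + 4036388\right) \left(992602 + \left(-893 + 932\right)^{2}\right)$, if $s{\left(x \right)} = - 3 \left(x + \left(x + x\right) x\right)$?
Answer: $5655392769598$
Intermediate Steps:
$s{\left(x \right)} = - 6 x^{2} - 3 x$ ($s{\left(x \right)} = - 3 \left(x + 2 x x\right) = - 3 \left(x + 2 x^{2}\right) = - 6 x^{2} - 3 x$)
$\left(h{\left(1294,s{\left(-7 \right)} \right)} + 4036388\right) \left(992602 + \left(-893 + 932\right)^{2}\right) = \left(1294 \left(-17 + 1294\right) + 4036388\right) \left(992602 + \left(-893 + 932\right)^{2}\right) = \left(1294 \cdot 1277 + 4036388\right) \left(992602 + 39^{2}\right) = \left(1652438 + 4036388\right) \left(992602 + 1521\right) = 5688826 \cdot 994123 = 5655392769598$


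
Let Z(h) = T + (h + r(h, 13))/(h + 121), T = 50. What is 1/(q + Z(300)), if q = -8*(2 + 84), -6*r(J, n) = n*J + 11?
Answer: -2526/1613699 ≈ -0.0015653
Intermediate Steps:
r(J, n) = -11/6 - J*n/6 (r(J, n) = -(n*J + 11)/6 = -(J*n + 11)/6 = -(11 + J*n)/6 = -11/6 - J*n/6)
q = -688 (q = -8*86 = -688)
Z(h) = 50 + (-11/6 - 7*h/6)/(121 + h) (Z(h) = 50 + (h + (-11/6 - ⅙*h*13))/(h + 121) = 50 + (h + (-11/6 - 13*h/6))/(121 + h) = 50 + (-11/6 - 7*h/6)/(121 + h))
1/(q + Z(300)) = 1/(-688 + (36289 + 293*300)/(6*(121 + 300))) = 1/(-688 + (⅙)*(36289 + 87900)/421) = 1/(-688 + (⅙)*(1/421)*124189) = 1/(-688 + 124189/2526) = 1/(-1613699/2526) = -2526/1613699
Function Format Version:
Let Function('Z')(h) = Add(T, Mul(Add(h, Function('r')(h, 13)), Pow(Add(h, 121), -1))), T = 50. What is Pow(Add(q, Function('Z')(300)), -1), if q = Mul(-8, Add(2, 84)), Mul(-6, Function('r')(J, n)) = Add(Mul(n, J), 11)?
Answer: Rational(-2526, 1613699) ≈ -0.0015653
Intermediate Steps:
Function('r')(J, n) = Add(Rational(-11, 6), Mul(Rational(-1, 6), J, n)) (Function('r')(J, n) = Mul(Rational(-1, 6), Add(Mul(n, J), 11)) = Mul(Rational(-1, 6), Add(Mul(J, n), 11)) = Mul(Rational(-1, 6), Add(11, Mul(J, n))) = Add(Rational(-11, 6), Mul(Rational(-1, 6), J, n)))
q = -688 (q = Mul(-8, 86) = -688)
Function('Z')(h) = Add(50, Mul(Pow(Add(121, h), -1), Add(Rational(-11, 6), Mul(Rational(-7, 6), h)))) (Function('Z')(h) = Add(50, Mul(Add(h, Add(Rational(-11, 6), Mul(Rational(-1, 6), h, 13))), Pow(Add(h, 121), -1))) = Add(50, Mul(Add(h, Add(Rational(-11, 6), Mul(Rational(-13, 6), h))), Pow(Add(121, h), -1))) = Add(50, Mul(Add(Rational(-11, 6), Mul(Rational(-7, 6), h)), Pow(Add(121, h), -1))) = Add(50, Mul(Pow(Add(121, h), -1), Add(Rational(-11, 6), Mul(Rational(-7, 6), h)))))
Pow(Add(q, Function('Z')(300)), -1) = Pow(Add(-688, Mul(Rational(1, 6), Pow(Add(121, 300), -1), Add(36289, Mul(293, 300)))), -1) = Pow(Add(-688, Mul(Rational(1, 6), Pow(421, -1), Add(36289, 87900))), -1) = Pow(Add(-688, Mul(Rational(1, 6), Rational(1, 421), 124189)), -1) = Pow(Add(-688, Rational(124189, 2526)), -1) = Pow(Rational(-1613699, 2526), -1) = Rational(-2526, 1613699)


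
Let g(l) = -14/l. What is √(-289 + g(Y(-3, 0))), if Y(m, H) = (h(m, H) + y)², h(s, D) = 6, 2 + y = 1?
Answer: I*√7239/5 ≈ 17.016*I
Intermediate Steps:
y = -1 (y = -2 + 1 = -1)
Y(m, H) = 25 (Y(m, H) = (6 - 1)² = 5² = 25)
√(-289 + g(Y(-3, 0))) = √(-289 - 14/25) = √(-7239/25) = I*√7239/5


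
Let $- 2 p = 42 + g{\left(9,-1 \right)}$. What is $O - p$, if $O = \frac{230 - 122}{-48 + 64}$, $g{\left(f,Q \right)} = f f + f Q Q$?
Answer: $\frac{291}{4} \approx 72.75$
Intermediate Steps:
$g{\left(f,Q \right)} = f^{2} + f Q^{2}$ ($g{\left(f,Q \right)} = f^{2} + Q f Q = f^{2} + f Q^{2}$)
$O = \frac{27}{4}$ ($O = \frac{108}{16} = 108 \cdot \frac{1}{16} = \frac{27}{4} \approx 6.75$)
$p = -66$ ($p = - \frac{42 + 9 \left(9 + \left(-1\right)^{2}\right)}{2} = - \frac{42 + 9 \left(9 + 1\right)}{2} = - \frac{42 + 9 \cdot 10}{2} = - \frac{42 + 90}{2} = \left(- \frac{1}{2}\right) 132 = -66$)
$O - p = \frac{27}{4} - -66 = \frac{27}{4} + 66 = \frac{291}{4}$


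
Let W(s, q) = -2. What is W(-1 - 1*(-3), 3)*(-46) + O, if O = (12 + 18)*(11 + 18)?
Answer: 962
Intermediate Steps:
O = 870 (O = 30*29 = 870)
W(-1 - 1*(-3), 3)*(-46) + O = -2*(-46) + 870 = 92 + 870 = 962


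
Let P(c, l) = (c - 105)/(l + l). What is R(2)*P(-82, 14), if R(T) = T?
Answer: -187/14 ≈ -13.357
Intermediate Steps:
P(c, l) = (-105 + c)/(2*l) (P(c, l) = (-105 + c)/((2*l)) = (-105 + c)*(1/(2*l)) = (-105 + c)/(2*l))
R(2)*P(-82, 14) = 2*((½)*(-105 - 82)/14) = 2*((½)*(1/14)*(-187)) = 2*(-187/28) = -187/14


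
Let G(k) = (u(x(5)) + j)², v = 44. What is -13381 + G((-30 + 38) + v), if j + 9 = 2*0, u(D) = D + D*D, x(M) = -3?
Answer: -13372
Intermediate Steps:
u(D) = D + D²
j = -9 (j = -9 + 2*0 = -9 + 0 = -9)
G(k) = 9 (G(k) = (-3*(1 - 3) - 9)² = (-3*(-2) - 9)² = (6 - 9)² = (-3)² = 9)
-13381 + G((-30 + 38) + v) = -13381 + 9 = -13372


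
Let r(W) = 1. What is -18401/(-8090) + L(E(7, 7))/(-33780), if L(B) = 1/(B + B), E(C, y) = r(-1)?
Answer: 124316347/54656040 ≈ 2.2745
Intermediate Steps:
E(C, y) = 1
L(B) = 1/(2*B)
-18401/(-8090) + L(E(7, 7))/(-33780) = -18401/(-8090) + ((1/2)/1)/(-33780) = -18401*(-1/8090) + ((1/2)*1)*(-1/33780) = 18401/8090 + (1/2)*(-1/33780) = 18401/8090 - 1/67560 = 124316347/54656040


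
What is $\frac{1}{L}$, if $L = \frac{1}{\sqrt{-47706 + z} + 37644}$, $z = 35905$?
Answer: $37644 + i \sqrt{11801} \approx 37644.0 + 108.63 i$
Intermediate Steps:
$L = \frac{1}{37644 + i \sqrt{11801}}$ ($L = \frac{1}{\sqrt{-47706 + 35905} + 37644} = \frac{1}{\sqrt{-11801} + 37644} = \frac{1}{i \sqrt{11801} + 37644} = \frac{1}{37644 + i \sqrt{11801}} \approx 2.6564 \cdot 10^{-5} - 7.666 \cdot 10^{-8} i$)
$\frac{1}{L} = \frac{1}{\frac{37644}{1417082537} - \frac{i \sqrt{11801}}{1417082537}}$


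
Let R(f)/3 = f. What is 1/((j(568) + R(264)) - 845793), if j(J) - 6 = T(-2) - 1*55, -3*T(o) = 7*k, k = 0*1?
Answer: -1/845050 ≈ -1.1834e-6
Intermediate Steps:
R(f) = 3*f
k = 0
T(o) = 0 (T(o) = -7*0/3 = -⅓*0 = 0)
j(J) = -49 (j(J) = 6 + (0 - 1*55) = 6 + (0 - 55) = 6 - 55 = -49)
1/((j(568) + R(264)) - 845793) = 1/((-49 + 3*264) - 845793) = 1/((-49 + 792) - 845793) = 1/(743 - 845793) = 1/(-845050) = -1/845050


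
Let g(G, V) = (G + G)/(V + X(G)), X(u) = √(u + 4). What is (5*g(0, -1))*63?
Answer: 0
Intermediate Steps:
X(u) = √(4 + u)
g(G, V) = 2*G/(V + √(4 + G)) (g(G, V) = (G + G)/(V + √(4 + G)) = (2*G)/(V + √(4 + G)) = 2*G/(V + √(4 + G)))
(5*g(0, -1))*63 = (5*(2*0/(-1 + √(4 + 0))))*63 = (5*(2*0/(-1 + √4)))*63 = (5*(2*0/(-1 + 2)))*63 = (5*(2*0/1))*63 = (5*(2*0*1))*63 = (5*0)*63 = 0*63 = 0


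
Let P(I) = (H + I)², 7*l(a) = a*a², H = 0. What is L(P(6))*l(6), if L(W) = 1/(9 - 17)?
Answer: -27/7 ≈ -3.8571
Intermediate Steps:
l(a) = a³/7 (l(a) = (a*a²)/7 = a³/7)
P(I) = I² (P(I) = (0 + I)² = I²)
L(W) = -⅛ (L(W) = 1/(-8) = -⅛)
L(P(6))*l(6) = -6³/56 = -216/56 = -⅛*216/7 = -27/7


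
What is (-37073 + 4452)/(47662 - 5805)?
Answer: -32621/41857 ≈ -0.77934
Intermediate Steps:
(-37073 + 4452)/(47662 - 5805) = -32621/41857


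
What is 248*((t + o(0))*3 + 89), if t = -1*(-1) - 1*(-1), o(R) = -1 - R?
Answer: 22816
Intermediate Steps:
t = 2 (t = 1 + 1 = 2)
248*((t + o(0))*3 + 89) = 248*((2 + (-1 - 1*0))*3 + 89) = 248*((2 + (-1 + 0))*3 + 89) = 248*((2 - 1)*3 + 89) = 248*(1*3 + 89) = 248*(3 + 89) = 248*92 = 22816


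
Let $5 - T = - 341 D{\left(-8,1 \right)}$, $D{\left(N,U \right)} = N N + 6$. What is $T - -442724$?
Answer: $466599$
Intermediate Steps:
$D{\left(N,U \right)} = 6 + N^{2}$ ($D{\left(N,U \right)} = N^{2} + 6 = 6 + N^{2}$)
$T = 23875$ ($T = 5 - - 341 \left(6 + \left(-8\right)^{2}\right) = 5 - - 341 \left(6 + 64\right) = 5 - \left(-341\right) 70 = 5 - -23870 = 5 + 23870 = 23875$)
$T - -442724 = 23875 - -442724 = 23875 + 442724 = 466599$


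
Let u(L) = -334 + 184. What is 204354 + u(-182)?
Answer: 204204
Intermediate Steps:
u(L) = -150
204354 + u(-182) = 204354 - 150 = 204204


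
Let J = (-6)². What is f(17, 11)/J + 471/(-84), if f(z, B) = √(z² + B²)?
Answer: -157/28 + √410/36 ≈ -5.0447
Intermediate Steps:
J = 36
f(z, B) = √(B² + z²)
f(17, 11)/J + 471/(-84) = √(11² + 17²)/36 + 471/(-84) = √(121 + 289)*(1/36) + 471*(-1/84) = √410*(1/36) - 157/28 = √410/36 - 157/28 = -157/28 + √410/36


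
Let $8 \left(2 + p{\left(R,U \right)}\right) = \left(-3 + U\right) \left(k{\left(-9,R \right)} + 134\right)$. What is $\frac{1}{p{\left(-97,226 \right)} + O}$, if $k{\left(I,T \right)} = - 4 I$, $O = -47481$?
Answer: $- \frac{4}{170977} \approx -2.3395 \cdot 10^{-5}$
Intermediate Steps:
$p{\left(R,U \right)} = - \frac{263}{4} + \frac{85 U}{4}$ ($p{\left(R,U \right)} = -2 + \frac{\left(-3 + U\right) \left(\left(-4\right) \left(-9\right) + 134\right)}{8} = -2 + \frac{\left(-3 + U\right) \left(36 + 134\right)}{8} = -2 + \frac{\left(-3 + U\right) 170}{8} = -2 + \frac{-510 + 170 U}{8} = -2 + \left(- \frac{255}{4} + \frac{85 U}{4}\right) = - \frac{263}{4} + \frac{85 U}{4}$)
$\frac{1}{p{\left(-97,226 \right)} + O} = \frac{1}{\left(- \frac{263}{4} + \frac{85}{4} \cdot 226\right) - 47481} = \frac{1}{\left(- \frac{263}{4} + \frac{9605}{2}\right) - 47481} = \frac{1}{\frac{18947}{4} - 47481} = \frac{1}{- \frac{170977}{4}} = - \frac{4}{170977}$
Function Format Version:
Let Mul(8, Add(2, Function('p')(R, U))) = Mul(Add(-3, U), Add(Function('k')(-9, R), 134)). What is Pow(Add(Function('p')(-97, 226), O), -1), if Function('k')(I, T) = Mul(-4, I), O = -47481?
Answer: Rational(-4, 170977) ≈ -2.3395e-5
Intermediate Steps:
Function('p')(R, U) = Add(Rational(-263, 4), Mul(Rational(85, 4), U)) (Function('p')(R, U) = Add(-2, Mul(Rational(1, 8), Mul(Add(-3, U), Add(Mul(-4, -9), 134)))) = Add(-2, Mul(Rational(1, 8), Mul(Add(-3, U), Add(36, 134)))) = Add(-2, Mul(Rational(1, 8), Mul(Add(-3, U), 170))) = Add(-2, Mul(Rational(1, 8), Add(-510, Mul(170, U)))) = Add(-2, Add(Rational(-255, 4), Mul(Rational(85, 4), U))) = Add(Rational(-263, 4), Mul(Rational(85, 4), U)))
Pow(Add(Function('p')(-97, 226), O), -1) = Pow(Add(Add(Rational(-263, 4), Mul(Rational(85, 4), 226)), -47481), -1) = Pow(Add(Add(Rational(-263, 4), Rational(9605, 2)), -47481), -1) = Pow(Add(Rational(18947, 4), -47481), -1) = Pow(Rational(-170977, 4), -1) = Rational(-4, 170977)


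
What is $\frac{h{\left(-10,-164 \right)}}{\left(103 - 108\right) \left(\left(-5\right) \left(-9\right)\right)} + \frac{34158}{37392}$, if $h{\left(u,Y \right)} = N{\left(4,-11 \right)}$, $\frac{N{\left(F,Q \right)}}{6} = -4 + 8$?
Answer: $\frac{377119}{467400} \approx 0.80684$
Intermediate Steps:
$N{\left(F,Q \right)} = 24$ ($N{\left(F,Q \right)} = 6 \left(-4 + 8\right) = 6 \cdot 4 = 24$)
$h{\left(u,Y \right)} = 24$
$\frac{h{\left(-10,-164 \right)}}{\left(103 - 108\right) \left(\left(-5\right) \left(-9\right)\right)} + \frac{34158}{37392} = \frac{24}{\left(103 - 108\right) \left(\left(-5\right) \left(-9\right)\right)} + \frac{34158}{37392} = \frac{24}{\left(-5\right) 45} + 34158 \cdot \frac{1}{37392} = \frac{24}{-225} + \frac{5693}{6232} = 24 \left(- \frac{1}{225}\right) + \frac{5693}{6232} = - \frac{8}{75} + \frac{5693}{6232} = \frac{377119}{467400}$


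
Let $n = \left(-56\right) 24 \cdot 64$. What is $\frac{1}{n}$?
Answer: $- \frac{1}{86016} \approx -1.1626 \cdot 10^{-5}$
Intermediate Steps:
$n = -86016$ ($n = \left(-1344\right) 64 = -86016$)
$\frac{1}{n} = \frac{1}{-86016} = - \frac{1}{86016}$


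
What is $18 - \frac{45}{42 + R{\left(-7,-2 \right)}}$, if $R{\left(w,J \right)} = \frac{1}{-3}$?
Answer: $\frac{423}{25} \approx 16.92$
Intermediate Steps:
$R{\left(w,J \right)} = - \frac{1}{3}$
$18 - \frac{45}{42 + R{\left(-7,-2 \right)}} = 18 - \frac{45}{42 - \frac{1}{3}} = 18 - \frac{45}{\frac{125}{3}} = 18 - \frac{27}{25} = \frac{423}{25}$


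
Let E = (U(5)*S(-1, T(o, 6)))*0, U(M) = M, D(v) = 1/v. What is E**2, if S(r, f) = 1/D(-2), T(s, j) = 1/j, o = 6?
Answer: 0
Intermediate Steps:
D(v) = 1/v
S(r, f) = -2 (S(r, f) = 1/(1/(-2)) = 1/(-1/2) = -2)
E = 0 (E = (5*(-2))*0 = -10*0 = 0)
E**2 = 0**2 = 0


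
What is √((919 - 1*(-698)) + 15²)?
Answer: √1842 ≈ 42.919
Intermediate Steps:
√((919 - 1*(-698)) + 15²) = √((919 + 698) + 225) = √(1617 + 225) = √1842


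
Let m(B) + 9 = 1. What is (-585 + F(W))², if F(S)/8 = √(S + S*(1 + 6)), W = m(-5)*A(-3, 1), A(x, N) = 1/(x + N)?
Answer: 344273 - 37440*√2 ≈ 2.9133e+5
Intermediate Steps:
m(B) = -8 (m(B) = -9 + 1 = -8)
A(x, N) = 1/(N + x)
W = 4 (W = -8/(1 - 3) = -8/(-2) = -8*(-½) = 4)
F(S) = 16*√2*√S (F(S) = 8*√(S + S*(1 + 6)) = 8*√(S + S*7) = 8*√(S + 7*S) = 8*√(8*S) = 8*(2*√2*√S) = 16*√2*√S)
(-585 + F(W))² = (-585 + 16*√2*√4)² = (-585 + 16*√2*2)² = (-585 + 32*√2)²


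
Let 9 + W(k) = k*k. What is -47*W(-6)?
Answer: -1269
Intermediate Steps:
W(k) = -9 + k² (W(k) = -9 + k*k = -9 + k²)
-47*W(-6) = -47*(-9 + (-6)²) = -47*(-9 + 36) = -47*27 = -1269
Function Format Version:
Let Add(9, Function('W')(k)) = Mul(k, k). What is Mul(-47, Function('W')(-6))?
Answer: -1269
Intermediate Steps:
Function('W')(k) = Add(-9, Pow(k, 2)) (Function('W')(k) = Add(-9, Mul(k, k)) = Add(-9, Pow(k, 2)))
Mul(-47, Function('W')(-6)) = Mul(-47, Add(-9, Pow(-6, 2))) = Mul(-47, Add(-9, 36)) = Mul(-47, 27) = -1269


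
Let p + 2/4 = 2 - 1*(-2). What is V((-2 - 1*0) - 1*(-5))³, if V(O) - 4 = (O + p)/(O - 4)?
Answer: -125/8 ≈ -15.625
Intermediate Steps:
p = 7/2 (p = -½ + (2 - 1*(-2)) = -½ + (2 + 2) = -½ + 4 = 7/2 ≈ 3.5000)
V(O) = 4 + (7/2 + O)/(-4 + O) (V(O) = 4 + (O + 7/2)/(O - 4) = 4 + (7/2 + O)/(-4 + O))
V((-2 - 1*0) - 1*(-5))³ = (5*(-5 + 2*((-2 - 1*0) - 1*(-5)))/(2*(-4 + ((-2 - 1*0) - 1*(-5)))))³ = (5*(-5 + 2*((-2 + 0) + 5))/(2*(-4 + ((-2 + 0) + 5))))³ = (5*(-5 + 2*(-2 + 5))/(2*(-4 + (-2 + 5))))³ = (5*(-5 + 2*3)/(2*(-4 + 3)))³ = ((5/2)*(-5 + 6)/(-1))³ = ((5/2)*(-1)*1)³ = (-5/2)³ = -125/8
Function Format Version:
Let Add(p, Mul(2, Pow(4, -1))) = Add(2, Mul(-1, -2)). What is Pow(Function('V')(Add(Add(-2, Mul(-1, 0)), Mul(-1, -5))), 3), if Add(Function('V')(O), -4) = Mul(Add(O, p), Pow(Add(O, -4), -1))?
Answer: Rational(-125, 8) ≈ -15.625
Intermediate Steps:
p = Rational(7, 2) (p = Add(Rational(-1, 2), Add(2, Mul(-1, -2))) = Add(Rational(-1, 2), Add(2, 2)) = Add(Rational(-1, 2), 4) = Rational(7, 2) ≈ 3.5000)
Function('V')(O) = Add(4, Mul(Pow(Add(-4, O), -1), Add(Rational(7, 2), O))) (Function('V')(O) = Add(4, Mul(Add(O, Rational(7, 2)), Pow(Add(O, -4), -1))) = Add(4, Mul(Add(Rational(7, 2), O), Pow(Add(-4, O), -1))) = Add(4, Mul(Pow(Add(-4, O), -1), Add(Rational(7, 2), O))))
Pow(Function('V')(Add(Add(-2, Mul(-1, 0)), Mul(-1, -5))), 3) = Pow(Mul(Rational(5, 2), Pow(Add(-4, Add(Add(-2, Mul(-1, 0)), Mul(-1, -5))), -1), Add(-5, Mul(2, Add(Add(-2, Mul(-1, 0)), Mul(-1, -5))))), 3) = Pow(Mul(Rational(5, 2), Pow(Add(-4, Add(Add(-2, 0), 5)), -1), Add(-5, Mul(2, Add(Add(-2, 0), 5)))), 3) = Pow(Mul(Rational(5, 2), Pow(Add(-4, Add(-2, 5)), -1), Add(-5, Mul(2, Add(-2, 5)))), 3) = Pow(Mul(Rational(5, 2), Pow(Add(-4, 3), -1), Add(-5, Mul(2, 3))), 3) = Pow(Mul(Rational(5, 2), Pow(-1, -1), Add(-5, 6)), 3) = Pow(Mul(Rational(5, 2), -1, 1), 3) = Pow(Rational(-5, 2), 3) = Rational(-125, 8)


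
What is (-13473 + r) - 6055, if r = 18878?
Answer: -650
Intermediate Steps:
(-13473 + r) - 6055 = (-13473 + 18878) - 6055 = 5405 - 6055 = -650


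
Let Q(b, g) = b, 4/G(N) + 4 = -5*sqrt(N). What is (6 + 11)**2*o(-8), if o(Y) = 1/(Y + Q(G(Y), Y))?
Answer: 289*(-5*sqrt(2) + 2*I)/(2*(-9*I + 20*sqrt(2))) ≈ -35.756 - 1.1598*I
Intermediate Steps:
G(N) = 4/(-4 - 5*sqrt(N))
o(Y) = 1/(Y - 4/(4 + 5*sqrt(Y)))
(6 + 11)**2*o(-8) = (6 + 11)**2*((4 + 5*sqrt(-8))/(-4 - 8*(4 + 5*sqrt(-8)))) = 17**2*((4 + 5*(2*I*sqrt(2)))/(-4 - 8*(4 + 5*(2*I*sqrt(2))))) = 289*((4 + 10*I*sqrt(2))/(-4 - 8*(4 + 10*I*sqrt(2)))) = 289*((4 + 10*I*sqrt(2))/(-4 + (-32 - 80*I*sqrt(2)))) = 289*((4 + 10*I*sqrt(2))/(-36 - 80*I*sqrt(2))) = 289*(4 + 10*I*sqrt(2))/(-36 - 80*I*sqrt(2))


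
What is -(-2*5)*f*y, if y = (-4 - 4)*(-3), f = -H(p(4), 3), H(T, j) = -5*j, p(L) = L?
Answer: 3600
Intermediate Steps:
f = 15 (f = -(-5)*3 = -1*(-15) = 15)
y = 24 (y = -8*(-3) = 24)
-(-2*5)*f*y = --2*5*15*24 = -(-10*15)*24 = -(-150)*24 = -1*(-3600) = 3600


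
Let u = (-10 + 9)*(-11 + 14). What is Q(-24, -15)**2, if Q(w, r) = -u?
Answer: 9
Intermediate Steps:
u = -3 (u = -1*3 = -3)
Q(w, r) = 3 (Q(w, r) = -1*(-3) = 3)
Q(-24, -15)**2 = 3**2 = 9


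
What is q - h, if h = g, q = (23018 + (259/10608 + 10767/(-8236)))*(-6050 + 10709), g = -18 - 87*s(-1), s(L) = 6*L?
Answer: 780733207916333/7280624 ≈ 1.0723e+8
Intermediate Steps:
g = 504 (g = -18 - 522*(-1) = -18 - 87*(-6) = -18 + 522 = 504)
q = 780736877350829/7280624 (q = (23018 + (259*(1/10608) + 10767*(-1/8236)))*4659 = (23018 + (259/10608 - 10767/8236))*4659 = (23018 - 28020803/21841872)*4659 = (502728188893/21841872)*4659 = 780736877350829/7280624 ≈ 1.0723e+8)
h = 504
q - h = 780736877350829/7280624 - 1*504 = 780736877350829/7280624 - 504 = 780733207916333/7280624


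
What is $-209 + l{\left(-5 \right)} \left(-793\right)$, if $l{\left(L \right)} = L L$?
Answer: $-20034$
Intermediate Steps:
$l{\left(L \right)} = L^{2}$
$-209 + l{\left(-5 \right)} \left(-793\right) = -209 + \left(-5\right)^{2} \left(-793\right) = -209 + 25 \left(-793\right) = -209 - 19825 = -20034$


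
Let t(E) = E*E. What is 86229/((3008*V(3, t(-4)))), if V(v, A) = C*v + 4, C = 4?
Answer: 86229/48128 ≈ 1.7917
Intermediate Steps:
t(E) = E²
V(v, A) = 4 + 4*v (V(v, A) = 4*v + 4 = 4 + 4*v)
86229/((3008*V(3, t(-4)))) = 86229/((3008*(4 + 4*3))) = 86229/((3008*(4 + 12))) = 86229/((3008*16)) = 86229/48128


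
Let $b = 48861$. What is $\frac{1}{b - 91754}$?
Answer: $- \frac{1}{42893} \approx -2.3314 \cdot 10^{-5}$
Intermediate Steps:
$\frac{1}{b - 91754} = \frac{1}{48861 - 91754} = \frac{1}{-42893} = - \frac{1}{42893}$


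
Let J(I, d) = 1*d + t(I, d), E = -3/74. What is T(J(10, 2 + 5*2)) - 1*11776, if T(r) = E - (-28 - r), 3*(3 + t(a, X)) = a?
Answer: -2605327/222 ≈ -11736.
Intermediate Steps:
t(a, X) = -3 + a/3
E = -3/74 (E = -3*1/74 = -3/74 ≈ -0.040541)
J(I, d) = -3 + d + I/3 (J(I, d) = 1*d + (-3 + I/3) = d + (-3 + I/3) = -3 + d + I/3)
T(r) = 2069/74 + r (T(r) = -3/74 - (-28 - r) = -3/74 + (28 + r) = 2069/74 + r)
T(J(10, 2 + 5*2)) - 1*11776 = (2069/74 + (-3 + (2 + 5*2) + (⅓)*10)) - 1*11776 = (2069/74 + (-3 + (2 + 10) + 10/3)) - 11776 = (2069/74 + (-3 + 12 + 10/3)) - 11776 = (2069/74 + 37/3) - 11776 = 8945/222 - 11776 = -2605327/222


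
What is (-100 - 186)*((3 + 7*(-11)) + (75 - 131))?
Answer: 37180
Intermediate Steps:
(-100 - 186)*((3 + 7*(-11)) + (75 - 131)) = -286*((3 - 77) - 56) = -286*(-74 - 56) = -286*(-130) = 37180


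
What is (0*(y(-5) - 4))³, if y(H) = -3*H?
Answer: 0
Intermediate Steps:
(0*(y(-5) - 4))³ = (0*(-3*(-5) - 4))³ = (0*(15 - 4))³ = (0*11)³ = 0³ = 0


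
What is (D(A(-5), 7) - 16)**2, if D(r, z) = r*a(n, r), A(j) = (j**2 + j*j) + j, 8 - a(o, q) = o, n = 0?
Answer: 118336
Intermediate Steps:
a(o, q) = 8 - o
A(j) = j + 2*j**2 (A(j) = (j**2 + j**2) + j = 2*j**2 + j = j + 2*j**2)
D(r, z) = 8*r (D(r, z) = r*(8 - 1*0) = r*(8 + 0) = r*8 = 8*r)
(D(A(-5), 7) - 16)**2 = (8*(-5*(1 + 2*(-5))) - 16)**2 = (8*(-5*(1 - 10)) - 16)**2 = (8*(-5*(-9)) - 16)**2 = (8*45 - 16)**2 = (360 - 16)**2 = 344**2 = 118336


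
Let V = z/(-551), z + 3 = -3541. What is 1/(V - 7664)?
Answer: -551/4219320 ≈ -0.00013059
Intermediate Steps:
z = -3544 (z = -3 - 3541 = -3544)
V = 3544/551 (V = -3544/(-551) = -3544*(-1/551) = 3544/551 ≈ 6.4319)
1/(V - 7664) = 1/(3544/551 - 7664) = 1/(-4219320/551) = -551/4219320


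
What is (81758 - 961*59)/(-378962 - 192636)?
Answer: -25059/571598 ≈ -0.043840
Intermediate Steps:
(81758 - 961*59)/(-378962 - 192636) = (81758 - 56699)/(-571598) = 25059*(-1/571598) = -25059/571598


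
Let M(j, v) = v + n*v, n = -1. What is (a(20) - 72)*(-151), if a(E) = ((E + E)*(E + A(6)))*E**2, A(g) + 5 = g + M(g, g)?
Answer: -50725128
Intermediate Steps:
M(j, v) = 0 (M(j, v) = v - v = 0)
A(g) = -5 + g (A(g) = -5 + (g + 0) = -5 + g)
a(E) = 2*E**3*(1 + E) (a(E) = ((E + E)*(E + (-5 + 6)))*E**2 = ((2*E)*(E + 1))*E**2 = ((2*E)*(1 + E))*E**2 = (2*E*(1 + E))*E**2 = 2*E**3*(1 + E))
(a(20) - 72)*(-151) = (2*20**3*(1 + 20) - 72)*(-151) = (2*8000*21 - 72)*(-151) = (336000 - 72)*(-151) = 335928*(-151) = -50725128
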